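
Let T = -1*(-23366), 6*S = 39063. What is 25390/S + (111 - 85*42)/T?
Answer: 1141485841/304248686 ≈ 3.7518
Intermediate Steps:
S = 13021/2 (S = (⅙)*39063 = 13021/2 ≈ 6510.5)
T = 23366
25390/S + (111 - 85*42)/T = 25390/(13021/2) + (111 - 85*42)/23366 = 25390*(2/13021) + (111 - 3570)*(1/23366) = 50780/13021 - 3459*1/23366 = 50780/13021 - 3459/23366 = 1141485841/304248686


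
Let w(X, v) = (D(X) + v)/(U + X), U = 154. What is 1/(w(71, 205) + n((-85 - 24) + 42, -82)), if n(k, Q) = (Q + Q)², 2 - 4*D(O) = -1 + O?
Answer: 225/6051788 ≈ 3.7179e-5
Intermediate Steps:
D(O) = ¾ - O/4 (D(O) = ½ - (-1 + O)/4 = ½ + (¼ - O/4) = ¾ - O/4)
w(X, v) = (¾ + v - X/4)/(154 + X) (w(X, v) = ((¾ - X/4) + v)/(154 + X) = (¾ + v - X/4)/(154 + X))
n(k, Q) = 4*Q² (n(k, Q) = (2*Q)² = 4*Q²)
1/(w(71, 205) + n((-85 - 24) + 42, -82)) = 1/((3 - 1*71 + 4*205)/(4*(154 + 71)) + 4*(-82)²) = 1/((¼)*(3 - 71 + 820)/225 + 4*6724) = 1/((¼)*(1/225)*752 + 26896) = 1/(188/225 + 26896) = 1/(6051788/225) = 225/6051788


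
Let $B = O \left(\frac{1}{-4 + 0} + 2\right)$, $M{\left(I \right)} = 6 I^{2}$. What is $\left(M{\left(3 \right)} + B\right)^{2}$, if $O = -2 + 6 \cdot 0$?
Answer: $\frac{10201}{4} \approx 2550.3$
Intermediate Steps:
$O = -2$ ($O = -2 + 0 = -2$)
$B = - \frac{7}{2}$ ($B = - 2 \left(\frac{1}{-4 + 0} + 2\right) = - 2 \left(\frac{1}{-4} + 2\right) = - 2 \left(- \frac{1}{4} + 2\right) = \left(-2\right) \frac{7}{4} = - \frac{7}{2} \approx -3.5$)
$\left(M{\left(3 \right)} + B\right)^{2} = \left(6 \cdot 3^{2} - \frac{7}{2}\right)^{2} = \left(6 \cdot 9 - \frac{7}{2}\right)^{2} = \left(54 - \frac{7}{2}\right)^{2} = \left(\frac{101}{2}\right)^{2} = \frac{10201}{4}$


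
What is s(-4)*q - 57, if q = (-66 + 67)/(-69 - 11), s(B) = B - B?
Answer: -57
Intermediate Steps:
s(B) = 0
q = -1/80 (q = 1/(-80) = 1*(-1/80) = -1/80 ≈ -0.012500)
s(-4)*q - 57 = 0*(-1/80) - 57 = 0 - 57 = -57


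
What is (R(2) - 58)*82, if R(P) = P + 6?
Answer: -4100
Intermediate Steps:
R(P) = 6 + P
(R(2) - 58)*82 = ((6 + 2) - 58)*82 = (8 - 58)*82 = -50*82 = -4100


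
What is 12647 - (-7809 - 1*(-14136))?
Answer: 6320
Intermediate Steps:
12647 - (-7809 - 1*(-14136)) = 12647 - (-7809 + 14136) = 12647 - 1*6327 = 12647 - 6327 = 6320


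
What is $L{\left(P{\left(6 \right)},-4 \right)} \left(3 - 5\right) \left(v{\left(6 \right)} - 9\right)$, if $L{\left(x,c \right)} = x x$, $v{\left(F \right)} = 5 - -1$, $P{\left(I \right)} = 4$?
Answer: $96$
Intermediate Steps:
$v{\left(F \right)} = 6$ ($v{\left(F \right)} = 5 + 1 = 6$)
$L{\left(x,c \right)} = x^{2}$
$L{\left(P{\left(6 \right)},-4 \right)} \left(3 - 5\right) \left(v{\left(6 \right)} - 9\right) = 4^{2} \left(3 - 5\right) \left(6 - 9\right) = 16 \left(-2\right) \left(-3\right) = \left(-32\right) \left(-3\right) = 96$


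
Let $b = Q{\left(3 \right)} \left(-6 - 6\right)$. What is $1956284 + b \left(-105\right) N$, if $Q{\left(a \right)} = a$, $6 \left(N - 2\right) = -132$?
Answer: $1880684$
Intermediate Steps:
$N = -20$ ($N = 2 + \frac{1}{6} \left(-132\right) = 2 - 22 = -20$)
$b = -36$ ($b = 3 \left(-6 - 6\right) = 3 \left(-12\right) = -36$)
$1956284 + b \left(-105\right) N = 1956284 + \left(-36\right) \left(-105\right) \left(-20\right) = 1956284 + 3780 \left(-20\right) = 1956284 - 75600 = 1880684$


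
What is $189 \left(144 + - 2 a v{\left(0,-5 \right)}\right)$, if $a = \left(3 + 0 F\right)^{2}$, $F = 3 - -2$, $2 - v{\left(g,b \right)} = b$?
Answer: $3402$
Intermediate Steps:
$v{\left(g,b \right)} = 2 - b$
$F = 5$ ($F = 3 + 2 = 5$)
$a = 9$ ($a = \left(3 + 0 \cdot 5\right)^{2} = \left(3 + 0\right)^{2} = 3^{2} = 9$)
$189 \left(144 + - 2 a v{\left(0,-5 \right)}\right) = 189 \left(144 + \left(-2\right) 9 \left(2 - -5\right)\right) = 189 \left(144 - 18 \left(2 + 5\right)\right) = 189 \left(144 - 126\right) = 189 \cdot 18 = 3402$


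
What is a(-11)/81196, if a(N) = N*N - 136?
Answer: -15/81196 ≈ -0.00018474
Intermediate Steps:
a(N) = -136 + N² (a(N) = N² - 136 = -136 + N²)
a(-11)/81196 = (-136 + (-11)²)/81196 = (-136 + 121)*(1/81196) = -15*1/81196 = -15/81196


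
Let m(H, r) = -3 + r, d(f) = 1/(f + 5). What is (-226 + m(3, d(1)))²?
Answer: 1885129/36 ≈ 52365.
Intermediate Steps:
d(f) = 1/(5 + f)
(-226 + m(3, d(1)))² = (-226 + (-3 + 1/(5 + 1)))² = (-226 + (-3 + 1/6))² = (-226 + (-3 + ⅙))² = (-226 - 17/6)² = (-1373/6)² = 1885129/36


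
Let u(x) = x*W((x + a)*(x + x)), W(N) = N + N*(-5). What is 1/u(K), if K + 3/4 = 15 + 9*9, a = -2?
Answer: -8/54145053 ≈ -1.4775e-7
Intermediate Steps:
K = 381/4 (K = -3/4 + (15 + 9*9) = -3/4 + (15 + 81) = -3/4 + 96 = 381/4 ≈ 95.250)
W(N) = -4*N (W(N) = N - 5*N = -4*N)
u(x) = -8*x**2*(-2 + x) (u(x) = x*(-4*(x - 2)*(x + x)) = x*(-4*(-2 + x)*2*x) = x*(-8*x*(-2 + x)) = -8*x**2*(-2 + x))
1/u(K) = 1/(8*(381/4)**2*(2 - 1*381/4)) = 1/(8*(145161/16)*(2 - 381/4)) = 1/(8*(145161/16)*(-373/4)) = 1/(-54145053/8) = -8/54145053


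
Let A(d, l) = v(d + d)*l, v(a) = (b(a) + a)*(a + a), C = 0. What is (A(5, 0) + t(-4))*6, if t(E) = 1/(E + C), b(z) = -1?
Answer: -3/2 ≈ -1.5000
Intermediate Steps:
t(E) = 1/E (t(E) = 1/(E + 0) = 1/E)
v(a) = 2*a*(-1 + a) (v(a) = (-1 + a)*(a + a) = (-1 + a)*(2*a) = 2*a*(-1 + a))
A(d, l) = 4*d*l*(-1 + 2*d) (A(d, l) = (2*(d + d)*(-1 + (d + d)))*l = (2*(2*d)*(-1 + 2*d))*l = (4*d*(-1 + 2*d))*l = 4*d*l*(-1 + 2*d))
(A(5, 0) + t(-4))*6 = (4*5*0*(-1 + 2*5) + 1/(-4))*6 = (4*5*0*(-1 + 10) - ¼)*6 = (4*5*0*9 - ¼)*6 = (0 - ¼)*6 = -¼*6 = -3/2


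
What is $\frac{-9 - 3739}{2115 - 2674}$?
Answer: $\frac{3748}{559} \approx 6.7048$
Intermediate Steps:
$\frac{-9 - 3739}{2115 - 2674} = - \frac{3748}{2115 - 2674} = - \frac{3748}{-559} = \left(-3748\right) \left(- \frac{1}{559}\right) = \frac{3748}{559}$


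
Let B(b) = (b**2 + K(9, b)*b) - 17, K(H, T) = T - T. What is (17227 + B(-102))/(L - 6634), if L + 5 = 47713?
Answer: 13807/20537 ≈ 0.67230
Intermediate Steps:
L = 47708 (L = -5 + 47713 = 47708)
K(H, T) = 0
B(b) = -17 + b**2 (B(b) = (b**2 + 0*b) - 17 = (b**2 + 0) - 17 = b**2 - 17 = -17 + b**2)
(17227 + B(-102))/(L - 6634) = (17227 + (-17 + (-102)**2))/(47708 - 6634) = (17227 + (-17 + 10404))/41074 = (17227 + 10387)*(1/41074) = 27614*(1/41074) = 13807/20537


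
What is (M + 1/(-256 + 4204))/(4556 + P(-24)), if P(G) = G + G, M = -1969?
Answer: -7773611/17797584 ≈ -0.43678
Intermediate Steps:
P(G) = 2*G
(M + 1/(-256 + 4204))/(4556 + P(-24)) = (-1969 + 1/(-256 + 4204))/(4556 + 2*(-24)) = (-1969 + 1/3948)/(4556 - 48) = (-1969 + 1/3948)/4508 = -7773611/3948*1/4508 = -7773611/17797584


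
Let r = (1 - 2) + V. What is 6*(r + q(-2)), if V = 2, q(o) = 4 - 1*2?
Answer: 18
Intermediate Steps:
q(o) = 2 (q(o) = 4 - 2 = 2)
r = 1 (r = (1 - 2) + 2 = -1 + 2 = 1)
6*(r + q(-2)) = 6*(1 + 2) = 6*3 = 18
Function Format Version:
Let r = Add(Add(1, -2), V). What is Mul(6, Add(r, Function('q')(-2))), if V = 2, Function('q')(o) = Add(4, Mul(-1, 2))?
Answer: 18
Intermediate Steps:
Function('q')(o) = 2 (Function('q')(o) = Add(4, -2) = 2)
r = 1 (r = Add(Add(1, -2), 2) = Add(-1, 2) = 1)
Mul(6, Add(r, Function('q')(-2))) = Mul(6, Add(1, 2)) = Mul(6, 3) = 18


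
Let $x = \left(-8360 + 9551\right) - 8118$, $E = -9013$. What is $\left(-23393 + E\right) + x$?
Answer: $-39333$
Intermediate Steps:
$x = -6927$ ($x = 1191 - 8118 = -6927$)
$\left(-23393 + E\right) + x = \left(-23393 - 9013\right) - 6927 = -32406 - 6927 = -39333$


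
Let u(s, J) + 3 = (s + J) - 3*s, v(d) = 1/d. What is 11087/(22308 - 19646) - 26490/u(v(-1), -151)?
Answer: 18050401/101156 ≈ 178.44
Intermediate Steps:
u(s, J) = -3 + J - 2*s (u(s, J) = -3 + ((s + J) - 3*s) = -3 + ((J + s) - 3*s) = -3 + (J - 2*s) = -3 + J - 2*s)
11087/(22308 - 19646) - 26490/u(v(-1), -151) = 11087/(22308 - 19646) - 26490/(-3 - 151 - 2/(-1)) = 11087/2662 - 26490/(-3 - 151 - 2*(-1)) = 11087*(1/2662) - 26490/(-3 - 151 + 2) = 11087/2662 - 26490/(-152) = 11087/2662 - 26490*(-1/152) = 11087/2662 + 13245/76 = 18050401/101156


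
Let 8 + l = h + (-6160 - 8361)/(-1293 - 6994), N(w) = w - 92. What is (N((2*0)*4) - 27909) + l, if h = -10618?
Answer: -320087428/8287 ≈ -38625.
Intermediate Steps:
N(w) = -92 + w
l = -88043141/8287 (l = -8 + (-10618 + (-6160 - 8361)/(-1293 - 6994)) = -8 + (-10618 - 14521/(-8287)) = -8 + (-10618 - 14521*(-1/8287)) = -8 + (-10618 + 14521/8287) = -8 - 87976845/8287 = -88043141/8287 ≈ -10624.)
(N((2*0)*4) - 27909) + l = ((-92 + (2*0)*4) - 27909) - 88043141/8287 = ((-92 + 0*4) - 27909) - 88043141/8287 = ((-92 + 0) - 27909) - 88043141/8287 = (-92 - 27909) - 88043141/8287 = -28001 - 88043141/8287 = -320087428/8287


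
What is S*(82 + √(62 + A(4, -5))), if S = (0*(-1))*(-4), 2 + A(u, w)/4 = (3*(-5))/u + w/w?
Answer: 0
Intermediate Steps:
A(u, w) = -4 - 60/u (A(u, w) = -8 + 4*((3*(-5))/u + w/w) = -8 + 4*(-15/u + 1) = -8 + 4*(1 - 15/u) = -8 + (4 - 60/u) = -4 - 60/u)
S = 0 (S = 0*(-4) = 0)
S*(82 + √(62 + A(4, -5))) = 0*(82 + √(62 + (-4 - 60/4))) = 0*(82 + √(62 + (-4 - 60*¼))) = 0*(82 + √(62 + (-4 - 15))) = 0*(82 + √(62 - 19)) = 0*(82 + √43) = 0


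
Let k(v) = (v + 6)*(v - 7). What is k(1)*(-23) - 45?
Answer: 921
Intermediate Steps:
k(v) = (-7 + v)*(6 + v) (k(v) = (6 + v)*(-7 + v) = (-7 + v)*(6 + v))
k(1)*(-23) - 45 = (-42 + 1² - 1*1)*(-23) - 45 = (-42 + 1 - 1)*(-23) - 45 = -42*(-23) - 45 = 966 - 45 = 921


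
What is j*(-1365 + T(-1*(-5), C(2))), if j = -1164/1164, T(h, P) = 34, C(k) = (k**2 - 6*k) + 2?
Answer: 1331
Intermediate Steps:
C(k) = 2 + k**2 - 6*k
j = -1 (j = -1164*1/1164 = -1)
j*(-1365 + T(-1*(-5), C(2))) = -(-1365 + 34) = -1*(-1331) = 1331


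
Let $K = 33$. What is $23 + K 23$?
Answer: $782$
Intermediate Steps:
$23 + K 23 = 23 + 33 \cdot 23 = 23 + 759 = 782$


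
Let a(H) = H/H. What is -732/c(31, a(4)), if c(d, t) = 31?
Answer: -732/31 ≈ -23.613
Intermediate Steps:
a(H) = 1
-732/c(31, a(4)) = -732/31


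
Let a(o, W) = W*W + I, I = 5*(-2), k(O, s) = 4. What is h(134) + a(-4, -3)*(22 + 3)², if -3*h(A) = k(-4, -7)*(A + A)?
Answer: -2947/3 ≈ -982.33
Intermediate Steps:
I = -10
a(o, W) = -10 + W² (a(o, W) = W*W - 10 = W² - 10 = -10 + W²)
h(A) = -8*A/3 (h(A) = -4*(A + A)/3 = -4*2*A/3 = -8*A/3)
h(134) + a(-4, -3)*(22 + 3)² = -8/3*134 + (-10 + (-3)²)*(22 + 3)² = -1072/3 + (-10 + 9)*25² = -1072/3 - 1*625 = -1072/3 - 625 = -2947/3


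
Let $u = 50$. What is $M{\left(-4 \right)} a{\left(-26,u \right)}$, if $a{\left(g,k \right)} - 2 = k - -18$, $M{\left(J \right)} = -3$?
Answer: $-210$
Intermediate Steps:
$a{\left(g,k \right)} = 20 + k$ ($a{\left(g,k \right)} = 2 + \left(k - -18\right) = 2 + \left(k + 18\right) = 2 + \left(18 + k\right) = 20 + k$)
$M{\left(-4 \right)} a{\left(-26,u \right)} = - 3 \left(20 + 50\right) = \left(-3\right) 70 = -210$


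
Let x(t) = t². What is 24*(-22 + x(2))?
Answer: -432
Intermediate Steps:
24*(-22 + x(2)) = 24*(-22 + 2²) = 24*(-22 + 4) = 24*(-18) = -432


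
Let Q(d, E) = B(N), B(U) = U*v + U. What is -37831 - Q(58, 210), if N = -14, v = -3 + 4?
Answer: -37803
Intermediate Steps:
v = 1
B(U) = 2*U (B(U) = U*1 + U = U + U = 2*U)
Q(d, E) = -28 (Q(d, E) = 2*(-14) = -28)
-37831 - Q(58, 210) = -37831 - 1*(-28) = -37831 + 28 = -37803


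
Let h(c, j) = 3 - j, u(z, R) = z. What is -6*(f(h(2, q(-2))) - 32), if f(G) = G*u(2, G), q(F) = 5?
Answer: 216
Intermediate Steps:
f(G) = 2*G (f(G) = G*2 = 2*G)
-6*(f(h(2, q(-2))) - 32) = -6*(2*(3 - 1*5) - 32) = -6*(2*(3 - 5) - 32) = -6*(2*(-2) - 32) = -6*(-4 - 32) = -6*(-36) = 216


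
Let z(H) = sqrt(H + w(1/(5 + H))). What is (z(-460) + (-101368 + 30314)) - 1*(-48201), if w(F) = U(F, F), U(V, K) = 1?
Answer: -22853 + 3*I*sqrt(51) ≈ -22853.0 + 21.424*I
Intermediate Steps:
w(F) = 1
z(H) = sqrt(1 + H) (z(H) = sqrt(H + 1) = sqrt(1 + H))
(z(-460) + (-101368 + 30314)) - 1*(-48201) = (sqrt(1 - 460) + (-101368 + 30314)) - 1*(-48201) = (sqrt(-459) - 71054) + 48201 = (3*I*sqrt(51) - 71054) + 48201 = (-71054 + 3*I*sqrt(51)) + 48201 = -22853 + 3*I*sqrt(51)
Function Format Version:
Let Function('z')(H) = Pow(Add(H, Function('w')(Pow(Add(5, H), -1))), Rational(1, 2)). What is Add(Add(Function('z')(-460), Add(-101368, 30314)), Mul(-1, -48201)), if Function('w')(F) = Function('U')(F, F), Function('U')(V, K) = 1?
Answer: Add(-22853, Mul(3, I, Pow(51, Rational(1, 2)))) ≈ Add(-22853., Mul(21.424, I))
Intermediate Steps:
Function('w')(F) = 1
Function('z')(H) = Pow(Add(1, H), Rational(1, 2)) (Function('z')(H) = Pow(Add(H, 1), Rational(1, 2)) = Pow(Add(1, H), Rational(1, 2)))
Add(Add(Function('z')(-460), Add(-101368, 30314)), Mul(-1, -48201)) = Add(Add(Pow(Add(1, -460), Rational(1, 2)), Add(-101368, 30314)), Mul(-1, -48201)) = Add(Add(Pow(-459, Rational(1, 2)), -71054), 48201) = Add(Add(Mul(3, I, Pow(51, Rational(1, 2))), -71054), 48201) = Add(Add(-71054, Mul(3, I, Pow(51, Rational(1, 2)))), 48201) = Add(-22853, Mul(3, I, Pow(51, Rational(1, 2))))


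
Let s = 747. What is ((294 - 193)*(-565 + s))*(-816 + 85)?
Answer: -13437242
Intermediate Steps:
((294 - 193)*(-565 + s))*(-816 + 85) = ((294 - 193)*(-565 + 747))*(-816 + 85) = (101*182)*(-731) = 18382*(-731) = -13437242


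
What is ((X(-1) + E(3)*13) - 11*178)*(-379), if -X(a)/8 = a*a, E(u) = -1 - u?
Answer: 764822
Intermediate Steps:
X(a) = -8*a² (X(a) = -8*a*a = -8*a²)
((X(-1) + E(3)*13) - 11*178)*(-379) = ((-8*(-1)² + (-1 - 1*3)*13) - 11*178)*(-379) = ((-8*1 + (-1 - 3)*13) - 1958)*(-379) = ((-8 - 4*13) - 1958)*(-379) = ((-8 - 52) - 1958)*(-379) = (-60 - 1958)*(-379) = -2018*(-379) = 764822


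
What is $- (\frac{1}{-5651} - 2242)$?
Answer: $\frac{12669543}{5651} \approx 2242.0$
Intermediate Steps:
$- (\frac{1}{-5651} - 2242) = - (- \frac{1}{5651} - 2242) = \left(-1\right) \left(- \frac{12669543}{5651}\right) = \frac{12669543}{5651}$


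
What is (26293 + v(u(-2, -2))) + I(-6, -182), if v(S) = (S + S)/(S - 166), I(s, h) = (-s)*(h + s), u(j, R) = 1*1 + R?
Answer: 4202557/167 ≈ 25165.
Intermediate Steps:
u(j, R) = 1 + R
I(s, h) = -s*(h + s)
v(S) = 2*S/(-166 + S) (v(S) = (2*S)/(-166 + S) = 2*S/(-166 + S))
(26293 + v(u(-2, -2))) + I(-6, -182) = (26293 + 2*(1 - 2)/(-166 + (1 - 2))) - 1*(-6)*(-182 - 6) = (26293 + 2*(-1)/(-166 - 1)) - 1*(-6)*(-188) = (26293 + 2*(-1)/(-167)) - 1128 = (26293 + 2*(-1)*(-1/167)) - 1128 = (26293 + 2/167) - 1128 = 4390933/167 - 1128 = 4202557/167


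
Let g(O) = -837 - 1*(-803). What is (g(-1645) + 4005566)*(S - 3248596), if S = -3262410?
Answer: -26080042885192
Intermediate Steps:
g(O) = -34 (g(O) = -837 + 803 = -34)
(g(-1645) + 4005566)*(S - 3248596) = (-34 + 4005566)*(-3262410 - 3248596) = 4005532*(-6511006) = -26080042885192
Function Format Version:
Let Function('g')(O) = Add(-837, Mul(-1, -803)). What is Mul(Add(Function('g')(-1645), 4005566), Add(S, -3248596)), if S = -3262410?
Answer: -26080042885192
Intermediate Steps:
Function('g')(O) = -34 (Function('g')(O) = Add(-837, 803) = -34)
Mul(Add(Function('g')(-1645), 4005566), Add(S, -3248596)) = Mul(Add(-34, 4005566), Add(-3262410, -3248596)) = Mul(4005532, -6511006) = -26080042885192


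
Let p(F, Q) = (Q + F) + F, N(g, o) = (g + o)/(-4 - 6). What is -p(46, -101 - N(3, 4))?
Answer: 83/10 ≈ 8.3000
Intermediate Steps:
N(g, o) = -g/10 - o/10 (N(g, o) = (g + o)/(-10) = (g + o)*(-⅒) = -g/10 - o/10)
p(F, Q) = Q + 2*F (p(F, Q) = (F + Q) + F = Q + 2*F)
-p(46, -101 - N(3, 4)) = -((-101 - (-⅒*3 - ⅒*4)) + 2*46) = -((-101 - (-3/10 - ⅖)) + 92) = -((-101 - 1*(-7/10)) + 92) = -((-101 + 7/10) + 92) = -(-1003/10 + 92) = -1*(-83/10) = 83/10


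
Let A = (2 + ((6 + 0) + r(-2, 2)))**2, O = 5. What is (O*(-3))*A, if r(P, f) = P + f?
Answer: -960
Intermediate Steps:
A = 64 (A = (2 + ((6 + 0) + (-2 + 2)))**2 = (2 + (6 + 0))**2 = (2 + 6)**2 = 8**2 = 64)
(O*(-3))*A = (5*(-3))*64 = -15*64 = -960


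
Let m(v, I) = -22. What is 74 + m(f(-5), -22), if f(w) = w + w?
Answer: 52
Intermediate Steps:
f(w) = 2*w
74 + m(f(-5), -22) = 74 - 22 = 52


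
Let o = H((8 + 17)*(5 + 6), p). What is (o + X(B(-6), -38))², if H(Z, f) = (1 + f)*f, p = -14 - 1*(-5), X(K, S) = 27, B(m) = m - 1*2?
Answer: 9801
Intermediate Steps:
B(m) = -2 + m (B(m) = m - 2 = -2 + m)
p = -9 (p = -14 + 5 = -9)
H(Z, f) = f*(1 + f)
o = 72 (o = -9*(1 - 9) = -9*(-8) = 72)
(o + X(B(-6), -38))² = (72 + 27)² = 99² = 9801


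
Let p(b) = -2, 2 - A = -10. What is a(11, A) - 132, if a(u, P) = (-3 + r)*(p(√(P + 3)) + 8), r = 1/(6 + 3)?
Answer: -448/3 ≈ -149.33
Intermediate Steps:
A = 12 (A = 2 - 1*(-10) = 2 + 10 = 12)
r = ⅑ (r = 1/9 = ⅑ ≈ 0.11111)
a(u, P) = -52/3 (a(u, P) = (-3 + ⅑)*(-2 + 8) = -26/9*6 = -52/3)
a(11, A) - 132 = -52/3 - 132 = -448/3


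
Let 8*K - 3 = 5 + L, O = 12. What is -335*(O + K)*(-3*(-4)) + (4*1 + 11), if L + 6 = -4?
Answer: -47220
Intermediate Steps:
L = -10 (L = -6 - 4 = -10)
K = -¼ (K = 3/8 + (5 - 10)/8 = 3/8 + (⅛)*(-5) = 3/8 - 5/8 = -¼ ≈ -0.25000)
-335*(O + K)*(-3*(-4)) + (4*1 + 11) = -335*(12 - ¼)*(-3*(-4)) + (4*1 + 11) = -15745*12/4 + (4 + 11) = -335*141 + 15 = -47235 + 15 = -47220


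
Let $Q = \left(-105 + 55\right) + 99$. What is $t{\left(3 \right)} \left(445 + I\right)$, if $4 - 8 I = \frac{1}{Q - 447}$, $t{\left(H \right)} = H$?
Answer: $\frac{4255419}{3184} \approx 1336.5$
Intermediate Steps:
$Q = 49$ ($Q = -50 + 99 = 49$)
$I = \frac{1593}{3184}$ ($I = \frac{1}{2} - \frac{1}{8 \left(49 - 447\right)} = \frac{1}{2} - \frac{1}{8 \left(-398\right)} = \frac{1}{2} - - \frac{1}{3184} = \frac{1}{2} + \frac{1}{3184} = \frac{1593}{3184} \approx 0.50031$)
$t{\left(3 \right)} \left(445 + I\right) = 3 \left(445 + \frac{1593}{3184}\right) = 3 \cdot \frac{1418473}{3184} = \frac{4255419}{3184}$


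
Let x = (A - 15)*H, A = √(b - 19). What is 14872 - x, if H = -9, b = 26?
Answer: 14737 + 9*√7 ≈ 14761.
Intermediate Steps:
A = √7 (A = √(26 - 19) = √7 ≈ 2.6458)
x = 135 - 9*√7 (x = (√7 - 15)*(-9) = (-15 + √7)*(-9) = 135 - 9*√7 ≈ 111.19)
14872 - x = 14872 - (135 - 9*√7) = 14872 + (-135 + 9*√7) = 14737 + 9*√7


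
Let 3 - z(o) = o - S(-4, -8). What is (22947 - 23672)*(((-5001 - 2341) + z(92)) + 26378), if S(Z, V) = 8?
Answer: -13742375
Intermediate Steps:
z(o) = 11 - o (z(o) = 3 - (o - 1*8) = 3 - (o - 8) = 3 - (-8 + o) = 3 + (8 - o) = 11 - o)
(22947 - 23672)*(((-5001 - 2341) + z(92)) + 26378) = (22947 - 23672)*(((-5001 - 2341) + (11 - 1*92)) + 26378) = -725*((-7342 + (11 - 92)) + 26378) = -725*((-7342 - 81) + 26378) = -725*(-7423 + 26378) = -725*18955 = -13742375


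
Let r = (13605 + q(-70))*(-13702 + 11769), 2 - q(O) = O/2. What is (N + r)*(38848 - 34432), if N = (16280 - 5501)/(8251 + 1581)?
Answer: -143116869748296/1229 ≈ -1.1645e+11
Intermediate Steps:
q(O) = 2 - O/2
N = 10779/9832 ≈ 1.0963
r = -26369986 (r = (13605 + (2 - 1/2*(-70)))*(-13702 + 11769) = (13605 + (2 + 35))*(-1933) = (13605 + 37)*(-1933) = 13642*(-1933) = -26369986)
(N + r)*(38848 - 34432) = (10779/9832 - 26369986)*(38848 - 34432) = -259269691573/9832*4416 = -143116869748296/1229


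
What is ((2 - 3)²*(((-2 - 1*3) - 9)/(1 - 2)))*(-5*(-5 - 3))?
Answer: 560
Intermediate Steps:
((2 - 3)²*(((-2 - 1*3) - 9)/(1 - 2)))*(-5*(-5 - 3)) = ((-1)²*(((-2 - 3) - 9)/(-1)))*(-5*(-8)) = (1*((-5 - 9)*(-1)))*40 = (1*(-14*(-1)))*40 = (1*14)*40 = 14*40 = 560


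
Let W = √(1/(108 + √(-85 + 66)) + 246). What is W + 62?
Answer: 62 + √((26569 + 246*I*√19)/(108 + I*√19)) ≈ 77.685 - 1.19e-5*I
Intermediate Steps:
W = √(246 + 1/(108 + I*√19)) (W = √(1/(108 + √(-19)) + 246) = √(1/(108 + I*√19) + 246) = √(246 + 1/(108 + I*√19)) ≈ 15.685 - 0.e-5*I)
W + 62 = √((26569 + 246*I*√19)/(108 + I*√19)) + 62 = 62 + √((26569 + 246*I*√19)/(108 + I*√19))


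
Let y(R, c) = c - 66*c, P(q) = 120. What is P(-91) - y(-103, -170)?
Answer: -10930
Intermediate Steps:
y(R, c) = -65*c
P(-91) - y(-103, -170) = 120 - (-65)*(-170) = 120 - 1*11050 = 120 - 11050 = -10930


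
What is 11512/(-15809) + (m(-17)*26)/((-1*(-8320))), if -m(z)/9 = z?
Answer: -1265063/5058880 ≈ -0.25007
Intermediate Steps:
m(z) = -9*z
11512/(-15809) + (m(-17)*26)/((-1*(-8320))) = 11512/(-15809) + (-9*(-17)*26)/((-1*(-8320))) = 11512*(-1/15809) + (153*26)/8320 = -11512/15809 + 3978*(1/8320) = -11512/15809 + 153/320 = -1265063/5058880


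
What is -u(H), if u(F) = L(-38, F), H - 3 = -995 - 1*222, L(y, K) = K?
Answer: 1214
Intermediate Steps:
H = -1214 (H = 3 + (-995 - 1*222) = 3 + (-995 - 222) = 3 - 1217 = -1214)
u(F) = F
-u(H) = -1*(-1214) = 1214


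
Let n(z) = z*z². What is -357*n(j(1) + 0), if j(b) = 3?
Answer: -9639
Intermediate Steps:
n(z) = z³
-357*n(j(1) + 0) = -357*(3 + 0)³ = -357*3³ = -357*27 = -9639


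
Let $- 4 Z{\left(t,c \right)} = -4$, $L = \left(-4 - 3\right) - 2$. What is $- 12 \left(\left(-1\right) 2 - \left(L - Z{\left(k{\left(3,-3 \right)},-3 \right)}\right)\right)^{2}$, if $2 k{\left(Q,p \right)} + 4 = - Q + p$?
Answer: $-768$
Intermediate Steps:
$L = -9$ ($L = -7 - 2 = -9$)
$k{\left(Q,p \right)} = -2 + \frac{p}{2} - \frac{Q}{2}$ ($k{\left(Q,p \right)} = -2 + \frac{- Q + p}{2} = -2 + \frac{p - Q}{2} = -2 - \left(\frac{Q}{2} - \frac{p}{2}\right) = -2 + \frac{p}{2} - \frac{Q}{2}$)
$Z{\left(t,c \right)} = 1$ ($Z{\left(t,c \right)} = \left(- \frac{1}{4}\right) \left(-4\right) = 1$)
$- 12 \left(\left(-1\right) 2 - \left(L - Z{\left(k{\left(3,-3 \right)},-3 \right)}\right)\right)^{2} = - 12 \left(\left(-1\right) 2 + \left(1 - -9\right)\right)^{2} = - 12 \left(-2 + \left(1 + 9\right)\right)^{2} = - 12 \left(-2 + 10\right)^{2} = - 12 \cdot 8^{2} = \left(-12\right) 64 = -768$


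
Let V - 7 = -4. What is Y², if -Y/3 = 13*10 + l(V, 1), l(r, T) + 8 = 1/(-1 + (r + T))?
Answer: 134689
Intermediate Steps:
V = 3 (V = 7 - 4 = 3)
l(r, T) = -8 + 1/(-1 + T + r) (l(r, T) = -8 + 1/(-1 + (r + T)) = -8 + 1/(-1 + (T + r)) = -8 + 1/(-1 + T + r))
Y = -367 (Y = -3*(13*10 + (9 - 8*1 - 8*3)/(-1 + 1 + 3)) = -3*(130 + (9 - 8 - 24)/3) = -3*(130 + (⅓)*(-23)) = -3*(130 - 23/3) = -3*367/3 = -367)
Y² = (-367)² = 134689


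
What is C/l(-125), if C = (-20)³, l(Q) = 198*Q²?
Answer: -32/12375 ≈ -0.0025859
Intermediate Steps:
C = -8000
C/l(-125) = -8000/(198*(-125)²) = -8000/(198*15625) = -8000/3093750 = -8000*1/3093750 = -32/12375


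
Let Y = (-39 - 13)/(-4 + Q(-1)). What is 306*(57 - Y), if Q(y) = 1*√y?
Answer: 13698 - 936*I ≈ 13698.0 - 936.0*I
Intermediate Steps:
Q(y) = √y
Y = -52*(-4 - I)/17 (Y = (-39 - 13)/(-4 + √(-1)) = -52*(-4 - I)/17 ≈ 12.235 + 3.0588*I)
306*(57 - Y) = 306*(57 - (208/17 + 52*I/17)) = 306*(57 + (-208/17 - 52*I/17)) = 306*(761/17 - 52*I/17) = 13698 - 936*I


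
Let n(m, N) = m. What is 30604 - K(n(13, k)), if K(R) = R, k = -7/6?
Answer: 30591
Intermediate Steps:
k = -7/6 (k = -7*1/6 = -7/6 ≈ -1.1667)
30604 - K(n(13, k)) = 30604 - 1*13 = 30604 - 13 = 30591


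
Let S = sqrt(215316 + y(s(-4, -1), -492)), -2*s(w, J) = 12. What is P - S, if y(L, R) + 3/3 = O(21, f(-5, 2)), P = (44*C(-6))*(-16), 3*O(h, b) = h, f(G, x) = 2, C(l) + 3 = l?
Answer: 6336 - sqrt(215322) ≈ 5872.0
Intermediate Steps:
C(l) = -3 + l
s(w, J) = -6 (s(w, J) = -1/2*12 = -6)
O(h, b) = h/3
P = 6336 (P = (44*(-3 - 6))*(-16) = (44*(-9))*(-16) = -396*(-16) = 6336)
y(L, R) = 6 (y(L, R) = -1 + (1/3)*21 = -1 + 7 = 6)
S = sqrt(215322) (S = sqrt(215316 + 6) = sqrt(215322) ≈ 464.03)
P - S = 6336 - sqrt(215322)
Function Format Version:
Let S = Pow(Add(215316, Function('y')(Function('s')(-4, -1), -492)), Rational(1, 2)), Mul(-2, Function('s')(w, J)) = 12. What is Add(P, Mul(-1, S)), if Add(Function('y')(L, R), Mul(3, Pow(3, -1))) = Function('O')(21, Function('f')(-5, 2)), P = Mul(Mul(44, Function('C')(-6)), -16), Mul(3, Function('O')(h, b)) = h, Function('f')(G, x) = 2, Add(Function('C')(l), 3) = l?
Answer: Add(6336, Mul(-1, Pow(215322, Rational(1, 2)))) ≈ 5872.0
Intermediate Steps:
Function('C')(l) = Add(-3, l)
Function('s')(w, J) = -6 (Function('s')(w, J) = Mul(Rational(-1, 2), 12) = -6)
Function('O')(h, b) = Mul(Rational(1, 3), h)
P = 6336 (P = Mul(Mul(44, Add(-3, -6)), -16) = Mul(Mul(44, -9), -16) = Mul(-396, -16) = 6336)
Function('y')(L, R) = 6 (Function('y')(L, R) = Add(-1, Mul(Rational(1, 3), 21)) = Add(-1, 7) = 6)
S = Pow(215322, Rational(1, 2)) (S = Pow(Add(215316, 6), Rational(1, 2)) = Pow(215322, Rational(1, 2)) ≈ 464.03)
Add(P, Mul(-1, S)) = Add(6336, Mul(-1, Pow(215322, Rational(1, 2))))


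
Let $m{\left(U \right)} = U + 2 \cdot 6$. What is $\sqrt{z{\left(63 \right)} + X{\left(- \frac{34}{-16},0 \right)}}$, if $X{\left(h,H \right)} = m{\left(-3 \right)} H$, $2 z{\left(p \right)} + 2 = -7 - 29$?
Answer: $i \sqrt{19} \approx 4.3589 i$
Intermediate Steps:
$m{\left(U \right)} = 12 + U$ ($m{\left(U \right)} = U + 12 = 12 + U$)
$z{\left(p \right)} = -19$ ($z{\left(p \right)} = -1 + \frac{-7 - 29}{2} = -1 + \frac{1}{2} \left(-36\right) = -1 - 18 = -19$)
$X{\left(h,H \right)} = 9 H$ ($X{\left(h,H \right)} = \left(12 - 3\right) H = 9 H$)
$\sqrt{z{\left(63 \right)} + X{\left(- \frac{34}{-16},0 \right)}} = \sqrt{-19 + 9 \cdot 0} = \sqrt{-19 + 0} = \sqrt{-19} = i \sqrt{19}$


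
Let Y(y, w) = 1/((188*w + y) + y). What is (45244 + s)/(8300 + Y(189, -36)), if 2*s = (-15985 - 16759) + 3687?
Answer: 196272045/53036999 ≈ 3.7007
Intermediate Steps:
Y(y, w) = 1/(2*y + 188*w) (Y(y, w) = 1/((y + 188*w) + y) = 1/(2*y + 188*w))
s = -29057/2 (s = ((-15985 - 16759) + 3687)/2 = (-32744 + 3687)/2 = (1/2)*(-29057) = -29057/2 ≈ -14529.)
(45244 + s)/(8300 + Y(189, -36)) = (45244 - 29057/2)/(8300 + 1/(2*(189 + 94*(-36)))) = 61431/(2*(8300 + 1/(2*(189 - 3384)))) = 61431/(2*(8300 + (1/2)/(-3195))) = 61431/(2*(8300 + (1/2)*(-1/3195))) = 61431/(2*(8300 - 1/6390)) = 61431/(2*(53036999/6390)) = (61431/2)*(6390/53036999) = 196272045/53036999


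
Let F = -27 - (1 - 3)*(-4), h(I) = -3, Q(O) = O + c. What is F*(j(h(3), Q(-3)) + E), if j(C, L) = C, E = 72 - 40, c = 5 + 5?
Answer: -1015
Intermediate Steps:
c = 10
E = 32
Q(O) = 10 + O (Q(O) = O + 10 = 10 + O)
F = -35 (F = -27 - (-2)*(-4) = -27 - 1*8 = -27 - 8 = -35)
F*(j(h(3), Q(-3)) + E) = -35*(-3 + 32) = -35*29 = -1015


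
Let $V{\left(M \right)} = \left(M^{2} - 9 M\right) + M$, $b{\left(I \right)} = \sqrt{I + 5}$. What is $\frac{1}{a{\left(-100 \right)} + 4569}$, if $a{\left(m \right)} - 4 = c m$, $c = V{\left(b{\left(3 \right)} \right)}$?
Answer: $\frac{3773}{9115529} - \frac{1600 \sqrt{2}}{9115529} \approx 0.00016568$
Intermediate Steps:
$b{\left(I \right)} = \sqrt{5 + I}$
$V{\left(M \right)} = M^{2} - 8 M$
$c = 2 \sqrt{2} \left(-8 + 2 \sqrt{2}\right)$ ($c = \sqrt{5 + 3} \left(-8 + \sqrt{5 + 3}\right) = \sqrt{8} \left(-8 + \sqrt{8}\right) = 2 \sqrt{2} \left(-8 + 2 \sqrt{2}\right) \approx -14.627$)
$a{\left(m \right)} = 4 + m \left(8 - 16 \sqrt{2}\right)$ ($a{\left(m \right)} = 4 + \left(8 - 16 \sqrt{2}\right) m = 4 + m \left(8 - 16 \sqrt{2}\right)$)
$\frac{1}{a{\left(-100 \right)} + 4569} = \frac{1}{\left(4 + 8 \left(-100\right) - - 1600 \sqrt{2}\right) + 4569} = \frac{1}{\left(4 - 800 + 1600 \sqrt{2}\right) + 4569} = \frac{1}{\left(-796 + 1600 \sqrt{2}\right) + 4569} = \frac{1}{3773 + 1600 \sqrt{2}}$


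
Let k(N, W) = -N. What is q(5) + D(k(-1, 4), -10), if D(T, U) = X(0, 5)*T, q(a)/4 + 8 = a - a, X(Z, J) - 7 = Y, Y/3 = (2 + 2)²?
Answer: 23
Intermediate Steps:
Y = 48 (Y = 3*(2 + 2)² = 3*4² = 3*16 = 48)
X(Z, J) = 55 (X(Z, J) = 7 + 48 = 55)
q(a) = -32 (q(a) = -32 + 4*(a - a) = -32 + 4*0 = -32 + 0 = -32)
D(T, U) = 55*T
q(5) + D(k(-1, 4), -10) = -32 + 55*(-1*(-1)) = -32 + 55*1 = -32 + 55 = 23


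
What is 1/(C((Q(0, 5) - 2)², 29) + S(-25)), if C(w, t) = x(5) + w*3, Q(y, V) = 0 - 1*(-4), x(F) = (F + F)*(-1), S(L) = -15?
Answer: -1/13 ≈ -0.076923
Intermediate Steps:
x(F) = -2*F (x(F) = (2*F)*(-1) = -2*F)
Q(y, V) = 4 (Q(y, V) = 0 + 4 = 4)
C(w, t) = -10 + 3*w (C(w, t) = -2*5 + w*3 = -10 + 3*w)
1/(C((Q(0, 5) - 2)², 29) + S(-25)) = 1/((-10 + 3*(4 - 2)²) - 15) = 1/((-10 + 3*2²) - 15) = 1/((-10 + 3*4) - 15) = 1/((-10 + 12) - 15) = 1/(2 - 15) = 1/(-13) = -1/13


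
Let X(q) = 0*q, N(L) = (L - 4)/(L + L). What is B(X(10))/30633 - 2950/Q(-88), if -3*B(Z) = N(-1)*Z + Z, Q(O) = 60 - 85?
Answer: 118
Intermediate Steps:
Q(O) = -25
N(L) = (-4 + L)/(2*L) (N(L) = (-4 + L)/((2*L)) = (-4 + L)*(1/(2*L)) = (-4 + L)/(2*L))
X(q) = 0
B(Z) = -7*Z/6 (B(Z) = -(((1/2)*(-4 - 1)/(-1))*Z + Z)/3 = -(((1/2)*(-1)*(-5))*Z + Z)/3 = -(5*Z/2 + Z)/3 = -7*Z/6)
B(X(10))/30633 - 2950/Q(-88) = -7/6*0/30633 - 2950/(-25) = 0*(1/30633) - 2950*(-1/25) = 0 + 118 = 118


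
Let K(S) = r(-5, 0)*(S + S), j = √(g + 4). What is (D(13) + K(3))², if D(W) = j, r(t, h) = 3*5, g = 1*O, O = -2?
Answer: (90 + √2)² ≈ 8356.6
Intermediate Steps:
g = -2 (g = 1*(-2) = -2)
r(t, h) = 15
j = √2 (j = √(-2 + 4) = √2 ≈ 1.4142)
K(S) = 30*S (K(S) = 15*(S + S) = 15*(2*S) = 30*S)
D(W) = √2
(D(13) + K(3))² = (√2 + 30*3)² = (√2 + 90)² = (90 + √2)²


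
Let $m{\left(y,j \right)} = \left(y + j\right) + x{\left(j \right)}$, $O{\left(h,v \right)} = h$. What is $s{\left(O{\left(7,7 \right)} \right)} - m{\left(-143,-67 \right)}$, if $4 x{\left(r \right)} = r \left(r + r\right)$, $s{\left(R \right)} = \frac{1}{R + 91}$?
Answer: $- \frac{99690}{49} \approx -2034.5$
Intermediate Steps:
$s{\left(R \right)} = \frac{1}{91 + R}$
$x{\left(r \right)} = \frac{r^{2}}{2}$ ($x{\left(r \right)} = \frac{r \left(r + r\right)}{4} = \frac{r 2 r}{4} = \frac{2 r^{2}}{4} = \frac{r^{2}}{2}$)
$m{\left(y,j \right)} = j + y + \frac{j^{2}}{2}$ ($m{\left(y,j \right)} = \left(y + j\right) + \frac{j^{2}}{2} = \left(j + y\right) + \frac{j^{2}}{2} = j + y + \frac{j^{2}}{2}$)
$s{\left(O{\left(7,7 \right)} \right)} - m{\left(-143,-67 \right)} = \frac{1}{91 + 7} - \left(-67 - 143 + \frac{\left(-67\right)^{2}}{2}\right) = \frac{1}{98} - \left(-67 - 143 + \frac{1}{2} \cdot 4489\right) = \frac{1}{98} - \left(-67 - 143 + \frac{4489}{2}\right) = \frac{1}{98} - \frac{4069}{2} = - \frac{99690}{49}$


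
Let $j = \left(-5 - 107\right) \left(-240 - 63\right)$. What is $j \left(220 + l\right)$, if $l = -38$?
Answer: $6176352$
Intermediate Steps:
$j = 33936$ ($j = \left(-112\right) \left(-303\right) = 33936$)
$j \left(220 + l\right) = 33936 \left(220 - 38\right) = 33936 \cdot 182 = 6176352$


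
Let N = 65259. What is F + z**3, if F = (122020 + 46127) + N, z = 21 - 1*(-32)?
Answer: 382283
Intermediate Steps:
z = 53 (z = 21 + 32 = 53)
F = 233406 (F = (122020 + 46127) + 65259 = 168147 + 65259 = 233406)
F + z**3 = 233406 + 53**3 = 233406 + 148877 = 382283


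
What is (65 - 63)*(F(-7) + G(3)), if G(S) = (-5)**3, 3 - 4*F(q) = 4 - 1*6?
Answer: -495/2 ≈ -247.50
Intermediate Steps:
F(q) = 5/4 (F(q) = 3/4 - (4 - 1*6)/4 = 3/4 - (4 - 6)/4 = 3/4 - 1/4*(-2) = 3/4 + 1/2 = 5/4)
G(S) = -125
(65 - 63)*(F(-7) + G(3)) = (65 - 63)*(5/4 - 125) = 2*(-495/4) = -495/2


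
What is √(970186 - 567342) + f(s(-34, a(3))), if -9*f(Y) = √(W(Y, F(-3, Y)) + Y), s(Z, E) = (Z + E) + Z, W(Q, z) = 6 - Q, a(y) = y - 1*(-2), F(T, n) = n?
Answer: 2*√100711 - √6/9 ≈ 634.43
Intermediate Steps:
a(y) = 2 + y (a(y) = y + 2 = 2 + y)
s(Z, E) = E + 2*Z (s(Z, E) = (E + Z) + Z = E + 2*Z)
f(Y) = -√6/9 (f(Y) = -√((6 - Y) + Y)/9 = -√6/9)
√(970186 - 567342) + f(s(-34, a(3))) = √(970186 - 567342) - √6/9 = √402844 - √6/9 = 2*√100711 - √6/9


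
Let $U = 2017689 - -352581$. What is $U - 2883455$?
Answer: $-513185$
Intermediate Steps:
$U = 2370270$ ($U = 2017689 + 352581 = 2370270$)
$U - 2883455 = 2370270 - 2883455 = -513185$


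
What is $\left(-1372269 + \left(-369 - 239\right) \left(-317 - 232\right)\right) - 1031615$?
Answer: $-2070092$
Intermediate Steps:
$\left(-1372269 + \left(-369 - 239\right) \left(-317 - 232\right)\right) - 1031615 = \left(-1372269 + \left(-369 - 239\right) \left(-549\right)\right) - 1031615 = \left(-1372269 - -333792\right) - 1031615 = \left(-1372269 + 333792\right) - 1031615 = -1038477 - 1031615 = -2070092$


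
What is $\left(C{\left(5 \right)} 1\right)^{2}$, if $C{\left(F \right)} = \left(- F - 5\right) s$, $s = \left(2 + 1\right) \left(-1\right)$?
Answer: $900$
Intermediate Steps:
$s = -3$ ($s = 3 \left(-1\right) = -3$)
$C{\left(F \right)} = 15 + 3 F$ ($C{\left(F \right)} = \left(- F - 5\right) \left(-3\right) = \left(-5 - F\right) \left(-3\right) = 15 + 3 F$)
$\left(C{\left(5 \right)} 1\right)^{2} = \left(\left(15 + 3 \cdot 5\right) 1\right)^{2} = \left(\left(15 + 15\right) 1\right)^{2} = \left(30 \cdot 1\right)^{2} = 30^{2} = 900$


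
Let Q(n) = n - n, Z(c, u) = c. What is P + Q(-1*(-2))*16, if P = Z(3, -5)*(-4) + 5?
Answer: -7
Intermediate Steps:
Q(n) = 0
P = -7 (P = 3*(-4) + 5 = -12 + 5 = -7)
P + Q(-1*(-2))*16 = -7 + 0*16 = -7 + 0 = -7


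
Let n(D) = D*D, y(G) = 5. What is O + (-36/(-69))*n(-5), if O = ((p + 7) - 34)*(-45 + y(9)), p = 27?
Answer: 300/23 ≈ 13.043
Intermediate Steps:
n(D) = D**2
O = 0 (O = ((27 + 7) - 34)*(-45 + 5) = (34 - 34)*(-40) = 0*(-40) = 0)
O + (-36/(-69))*n(-5) = 0 - 36/(-69)*(-5)**2 = 0 - 36*(-1/69)*25 = 0 + (12/23)*25 = 0 + 300/23 = 300/23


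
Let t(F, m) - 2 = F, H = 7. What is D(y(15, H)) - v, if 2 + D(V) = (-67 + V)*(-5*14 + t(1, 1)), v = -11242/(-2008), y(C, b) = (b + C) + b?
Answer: 2548555/1004 ≈ 2538.4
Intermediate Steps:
t(F, m) = 2 + F
y(C, b) = C + 2*b (y(C, b) = (C + b) + b = C + 2*b)
v = 5621/1004 (v = -11242*(-1/2008) = 5621/1004 ≈ 5.5986)
D(V) = 4487 - 67*V (D(V) = -2 + (-67 + V)*(-5*14 + (2 + 1)) = -2 + (-67 + V)*(-70 + 3) = -2 + (-67 + V)*(-67) = -2 + (4489 - 67*V) = 4487 - 67*V)
D(y(15, H)) - v = (4487 - 67*(15 + 2*7)) - 1*5621/1004 = (4487 - 67*(15 + 14)) - 5621/1004 = (4487 - 67*29) - 5621/1004 = (4487 - 1943) - 5621/1004 = 2544 - 5621/1004 = 2548555/1004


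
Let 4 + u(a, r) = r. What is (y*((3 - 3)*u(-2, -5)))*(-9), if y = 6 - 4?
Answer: 0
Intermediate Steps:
y = 2
u(a, r) = -4 + r
(y*((3 - 3)*u(-2, -5)))*(-9) = (2*((3 - 3)*(-4 - 5)))*(-9) = (2*(0*(-9)))*(-9) = (2*0)*(-9) = 0*(-9) = 0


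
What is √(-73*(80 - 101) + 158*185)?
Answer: √30763 ≈ 175.39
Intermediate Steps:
√(-73*(80 - 101) + 158*185) = √(-73*(-21) + 29230) = √(1533 + 29230) = √30763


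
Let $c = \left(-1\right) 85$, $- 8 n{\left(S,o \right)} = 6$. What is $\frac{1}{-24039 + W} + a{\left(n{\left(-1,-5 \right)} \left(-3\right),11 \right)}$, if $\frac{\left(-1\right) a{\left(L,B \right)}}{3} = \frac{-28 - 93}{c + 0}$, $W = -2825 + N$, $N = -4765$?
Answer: $- \frac{11481412}{2688465} \approx -4.2706$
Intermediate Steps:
$n{\left(S,o \right)} = - \frac{3}{4}$ ($n{\left(S,o \right)} = \left(- \frac{1}{8}\right) 6 = - \frac{3}{4}$)
$c = -85$
$W = -7590$ ($W = -2825 - 4765 = -7590$)
$a{\left(L,B \right)} = - \frac{363}{85}$ ($a{\left(L,B \right)} = - 3 \frac{-28 - 93}{-85 + 0} = - 3 \left(- \frac{121}{-85}\right) = - 3 \left(\left(-121\right) \left(- \frac{1}{85}\right)\right) = \left(-3\right) \frac{121}{85} = - \frac{363}{85}$)
$\frac{1}{-24039 + W} + a{\left(n{\left(-1,-5 \right)} \left(-3\right),11 \right)} = \frac{1}{-24039 - 7590} - \frac{363}{85} = \frac{1}{-31629} - \frac{363}{85} = - \frac{1}{31629} - \frac{363}{85} = - \frac{11481412}{2688465}$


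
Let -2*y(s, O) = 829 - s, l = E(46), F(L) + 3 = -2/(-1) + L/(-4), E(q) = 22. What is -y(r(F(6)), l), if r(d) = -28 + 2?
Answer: 855/2 ≈ 427.50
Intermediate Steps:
F(L) = -1 - L/4 (F(L) = -3 + (-2/(-1) + L/(-4)) = -3 + (-2*(-1) + L*(-¼)) = -3 + (2 - L/4) = -1 - L/4)
r(d) = -26
l = 22
y(s, O) = -829/2 + s/2 (y(s, O) = -(829 - s)/2 = -829/2 + s/2)
-y(r(F(6)), l) = -(-829/2 + (½)*(-26)) = -(-829/2 - 13) = -1*(-855/2) = 855/2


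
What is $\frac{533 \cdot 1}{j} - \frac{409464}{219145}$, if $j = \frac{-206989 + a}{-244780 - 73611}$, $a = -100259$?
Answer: $\frac{37063626110363}{67331862960} \approx 550.46$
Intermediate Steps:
$j = \frac{307248}{318391}$ ($j = \frac{-206989 - 100259}{-244780 - 73611} = - \frac{307248}{-318391} = \left(-307248\right) \left(- \frac{1}{318391}\right) = \frac{307248}{318391} \approx 0.965$)
$\frac{533 \cdot 1}{j} - \frac{409464}{219145} = \frac{533 \cdot 1}{\frac{307248}{318391}} - \frac{409464}{219145} = 533 \cdot \frac{318391}{307248} - \frac{409464}{219145} = \frac{169702403}{307248} - \frac{409464}{219145} = \frac{37063626110363}{67331862960}$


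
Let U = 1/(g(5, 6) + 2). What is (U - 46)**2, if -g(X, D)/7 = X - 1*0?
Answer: 2307361/1089 ≈ 2118.8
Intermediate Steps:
g(X, D) = -7*X (g(X, D) = -7*(X - 1*0) = -7*(X + 0) = -7*X)
U = -1/33 (U = 1/(-7*5 + 2) = 1/(-35 + 2) = 1/(-33) = -1/33 ≈ -0.030303)
(U - 46)**2 = (-1/33 - 46)**2 = (-1519/33)**2 = 2307361/1089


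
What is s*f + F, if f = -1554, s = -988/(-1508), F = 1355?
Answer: 9769/29 ≈ 336.86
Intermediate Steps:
s = 19/29 (s = -988*(-1/1508) = 19/29 ≈ 0.65517)
s*f + F = (19/29)*(-1554) + 1355 = -29526/29 + 1355 = 9769/29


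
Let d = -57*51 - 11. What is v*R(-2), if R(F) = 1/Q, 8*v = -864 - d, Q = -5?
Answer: -1027/20 ≈ -51.350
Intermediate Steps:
d = -2918 (d = -2907 - 11 = -2918)
v = 1027/4 (v = (-864 - 1*(-2918))/8 = (-864 + 2918)/8 = (⅛)*2054 = 1027/4 ≈ 256.75)
R(F) = -⅕ (R(F) = 1/(-5) = -⅕)
v*R(-2) = (1027/4)*(-⅕) = -1027/20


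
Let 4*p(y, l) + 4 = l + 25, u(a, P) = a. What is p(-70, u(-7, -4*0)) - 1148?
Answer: -2289/2 ≈ -1144.5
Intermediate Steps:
p(y, l) = 21/4 + l/4 (p(y, l) = -1 + (l + 25)/4 = -1 + (25 + l)/4 = -1 + (25/4 + l/4) = 21/4 + l/4)
p(-70, u(-7, -4*0)) - 1148 = (21/4 + (¼)*(-7)) - 1148 = (21/4 - 7/4) - 1148 = 7/2 - 1148 = -2289/2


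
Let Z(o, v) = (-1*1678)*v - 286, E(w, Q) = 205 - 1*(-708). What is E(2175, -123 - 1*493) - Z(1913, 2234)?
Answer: 3749851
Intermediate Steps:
E(w, Q) = 913 (E(w, Q) = 205 + 708 = 913)
Z(o, v) = -286 - 1678*v (Z(o, v) = -1678*v - 286 = -286 - 1678*v)
E(2175, -123 - 1*493) - Z(1913, 2234) = 913 - (-286 - 1678*2234) = 913 - (-286 - 3748652) = 913 - 1*(-3748938) = 913 + 3748938 = 3749851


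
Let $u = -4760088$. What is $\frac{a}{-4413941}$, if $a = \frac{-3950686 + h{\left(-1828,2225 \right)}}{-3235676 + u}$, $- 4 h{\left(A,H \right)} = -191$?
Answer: $- \frac{15802553}{141171322183696} \approx -1.1194 \cdot 10^{-7}$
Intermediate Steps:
$h{\left(A,H \right)} = \frac{191}{4}$ ($h{\left(A,H \right)} = \left(- \frac{1}{4}\right) \left(-191\right) = \frac{191}{4}$)
$a = \frac{15802553}{31983056}$ ($a = \frac{-3950686 + \frac{191}{4}}{-3235676 - 4760088} = - \frac{15802553}{4 \left(-7995764\right)} = \left(- \frac{15802553}{4}\right) \left(- \frac{1}{7995764}\right) = \frac{15802553}{31983056} \approx 0.49409$)
$\frac{a}{-4413941} = \frac{15802553}{31983056 \left(-4413941\right)} = \frac{15802553}{31983056} \left(- \frac{1}{4413941}\right) = - \frac{15802553}{141171322183696}$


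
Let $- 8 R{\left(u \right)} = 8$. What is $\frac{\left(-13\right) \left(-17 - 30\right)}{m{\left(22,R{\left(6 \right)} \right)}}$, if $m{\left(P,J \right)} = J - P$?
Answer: $- \frac{611}{23} \approx -26.565$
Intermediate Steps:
$R{\left(u \right)} = -1$ ($R{\left(u \right)} = \left(- \frac{1}{8}\right) 8 = -1$)
$\frac{\left(-13\right) \left(-17 - 30\right)}{m{\left(22,R{\left(6 \right)} \right)}} = \frac{\left(-13\right) \left(-17 - 30\right)}{-1 - 22} = \frac{\left(-13\right) \left(-47\right)}{-1 - 22} = \frac{611}{-23} = 611 \left(- \frac{1}{23}\right) = - \frac{611}{23}$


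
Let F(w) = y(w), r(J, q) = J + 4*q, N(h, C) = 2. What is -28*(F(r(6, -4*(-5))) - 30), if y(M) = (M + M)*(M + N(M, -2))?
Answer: -422968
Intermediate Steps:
y(M) = 2*M*(2 + M) (y(M) = (M + M)*(M + 2) = (2*M)*(2 + M) = 2*M*(2 + M))
F(w) = 2*w*(2 + w)
-28*(F(r(6, -4*(-5))) - 30) = -28*(2*(6 + 4*(-4*(-5)))*(2 + (6 + 4*(-4*(-5)))) - 30) = -28*(2*(6 + 4*20)*(2 + (6 + 4*20)) - 30) = -28*(2*(6 + 80)*(2 + (6 + 80)) - 30) = -28*(2*86*(2 + 86) - 30) = -28*(2*86*88 - 30) = -28*(15136 - 30) = -28*15106 = -422968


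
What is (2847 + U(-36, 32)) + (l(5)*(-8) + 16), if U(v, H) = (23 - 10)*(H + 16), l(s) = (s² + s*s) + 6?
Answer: 3039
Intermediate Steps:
l(s) = 6 + 2*s² (l(s) = (s² + s²) + 6 = 2*s² + 6 = 6 + 2*s²)
U(v, H) = 208 + 13*H (U(v, H) = 13*(16 + H) = 208 + 13*H)
(2847 + U(-36, 32)) + (l(5)*(-8) + 16) = (2847 + (208 + 13*32)) + ((6 + 2*5²)*(-8) + 16) = (2847 + (208 + 416)) + ((6 + 2*25)*(-8) + 16) = (2847 + 624) + ((6 + 50)*(-8) + 16) = 3471 + (56*(-8) + 16) = 3471 + (-448 + 16) = 3471 - 432 = 3039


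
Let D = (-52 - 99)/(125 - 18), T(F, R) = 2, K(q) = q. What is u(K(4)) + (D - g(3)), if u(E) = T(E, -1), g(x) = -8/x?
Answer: 1045/321 ≈ 3.2555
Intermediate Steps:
u(E) = 2
D = -151/107 ≈ -1.4112
u(K(4)) + (D - g(3)) = 2 + (-151/107 - (-8)/3) = 2 + (-151/107 - 1*(-8/3)) = 2 + (-151/107 + 8/3) = 2 + 403/321 = 1045/321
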